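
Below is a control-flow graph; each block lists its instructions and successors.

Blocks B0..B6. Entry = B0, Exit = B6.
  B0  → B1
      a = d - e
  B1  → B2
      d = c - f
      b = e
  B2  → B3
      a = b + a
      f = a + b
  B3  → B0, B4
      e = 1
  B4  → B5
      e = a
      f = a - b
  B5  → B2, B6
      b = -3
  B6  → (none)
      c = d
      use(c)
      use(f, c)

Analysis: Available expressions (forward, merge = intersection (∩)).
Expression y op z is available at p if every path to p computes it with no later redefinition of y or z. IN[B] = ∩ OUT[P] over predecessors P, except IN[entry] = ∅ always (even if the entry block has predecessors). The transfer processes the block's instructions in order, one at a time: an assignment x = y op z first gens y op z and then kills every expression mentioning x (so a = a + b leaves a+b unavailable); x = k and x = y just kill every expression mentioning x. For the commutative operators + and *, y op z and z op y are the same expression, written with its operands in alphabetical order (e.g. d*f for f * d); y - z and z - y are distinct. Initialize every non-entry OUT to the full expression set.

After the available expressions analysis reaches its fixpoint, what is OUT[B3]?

Per-block solution:
  B0:  IN={}  OUT={d-e}
  B1:  IN={d-e}  OUT={c-f}
  B2:  IN={}  OUT={a+b}
  B3:  IN={a+b}  OUT={a+b}
  B4:  IN={a+b}  OUT={a+b, a-b}
  B5:  IN={a+b, a-b}  OUT={}
  B6:  IN={}  OUT={}

Merge at B3: IN[B3] = OUT[B2] = {a+b}
Applying B3's transfer function to that IN value gives OUT[B3] (row B3 above).

Answer: {a+b}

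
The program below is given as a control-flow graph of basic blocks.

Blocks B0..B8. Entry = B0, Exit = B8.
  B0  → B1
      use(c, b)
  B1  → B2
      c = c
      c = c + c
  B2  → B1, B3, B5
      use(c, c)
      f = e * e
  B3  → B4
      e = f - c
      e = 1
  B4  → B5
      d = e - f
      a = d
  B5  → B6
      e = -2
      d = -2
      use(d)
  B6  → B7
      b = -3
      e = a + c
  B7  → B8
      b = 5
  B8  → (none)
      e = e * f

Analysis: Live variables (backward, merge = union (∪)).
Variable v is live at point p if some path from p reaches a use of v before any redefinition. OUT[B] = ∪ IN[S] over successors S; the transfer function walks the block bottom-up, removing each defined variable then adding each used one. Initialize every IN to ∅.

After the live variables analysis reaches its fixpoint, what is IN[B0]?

Answer: {a, b, c, e}

Derivation:
Converged values:
  B0:   IN={a, b, c, e}   OUT={a, c, e}
  B1:   IN={a, c, e}   OUT={a, c, e}
  B2:   IN={a, c, e}   OUT={a, c, e, f}
  B3:   IN={c, f}   OUT={c, e, f}
  B4:   IN={c, e, f}   OUT={a, c, f}
  B5:   IN={a, c, f}   OUT={a, c, f}
  B6:   IN={a, c, f}   OUT={e, f}
  B7:   IN={e, f}   OUT={e, f}
  B8:   IN={e, f}   OUT={}

Merge at B0: OUT[B0] = IN[B1] = {a, c, e}
Applying B0's transfer function to that OUT value gives IN[B0] (row B0 above).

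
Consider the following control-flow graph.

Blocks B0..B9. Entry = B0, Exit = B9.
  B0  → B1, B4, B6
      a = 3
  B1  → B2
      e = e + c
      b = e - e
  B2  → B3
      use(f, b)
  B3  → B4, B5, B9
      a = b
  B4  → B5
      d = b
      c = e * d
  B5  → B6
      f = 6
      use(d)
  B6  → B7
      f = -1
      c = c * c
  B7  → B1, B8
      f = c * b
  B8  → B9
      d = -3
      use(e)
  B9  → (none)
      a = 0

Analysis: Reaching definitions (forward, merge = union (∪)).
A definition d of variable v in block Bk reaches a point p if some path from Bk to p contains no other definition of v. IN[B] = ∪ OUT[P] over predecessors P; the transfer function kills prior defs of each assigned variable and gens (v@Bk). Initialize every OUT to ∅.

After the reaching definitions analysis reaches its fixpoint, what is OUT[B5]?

Converged values:
  B0:  IN={}  OUT={a@B0}
  B1:  IN={a@B0, a@B3, b@B1, c@B6, d@B4, e@B1, f@B7}  OUT={a@B0, a@B3, b@B1, c@B6, d@B4, e@B1, f@B7}
  B2:  IN={a@B0, a@B3, b@B1, c@B6, d@B4, e@B1, f@B7}  OUT={a@B0, a@B3, b@B1, c@B6, d@B4, e@B1, f@B7}
  B3:  IN={a@B0, a@B3, b@B1, c@B6, d@B4, e@B1, f@B7}  OUT={a@B3, b@B1, c@B6, d@B4, e@B1, f@B7}
  B4:  IN={a@B0, a@B3, b@B1, c@B6, d@B4, e@B1, f@B7}  OUT={a@B0, a@B3, b@B1, c@B4, d@B4, e@B1, f@B7}
  B5:  IN={a@B0, a@B3, b@B1, c@B4, c@B6, d@B4, e@B1, f@B7}  OUT={a@B0, a@B3, b@B1, c@B4, c@B6, d@B4, e@B1, f@B5}
  B6:  IN={a@B0, a@B3, b@B1, c@B4, c@B6, d@B4, e@B1, f@B5}  OUT={a@B0, a@B3, b@B1, c@B6, d@B4, e@B1, f@B6}
  B7:  IN={a@B0, a@B3, b@B1, c@B6, d@B4, e@B1, f@B6}  OUT={a@B0, a@B3, b@B1, c@B6, d@B4, e@B1, f@B7}
  B8:  IN={a@B0, a@B3, b@B1, c@B6, d@B4, e@B1, f@B7}  OUT={a@B0, a@B3, b@B1, c@B6, d@B8, e@B1, f@B7}
  B9:  IN={a@B0, a@B3, b@B1, c@B6, d@B4, d@B8, e@B1, f@B7}  OUT={a@B9, b@B1, c@B6, d@B4, d@B8, e@B1, f@B7}

Merge at B5: IN[B5] = OUT[B3] ⊔ OUT[B4] = {a@B0, a@B3, b@B1, c@B4, c@B6, d@B4, e@B1, f@B7}
Applying B5's transfer function to that IN value gives OUT[B5] (row B5 above).

Answer: {a@B0, a@B3, b@B1, c@B4, c@B6, d@B4, e@B1, f@B5}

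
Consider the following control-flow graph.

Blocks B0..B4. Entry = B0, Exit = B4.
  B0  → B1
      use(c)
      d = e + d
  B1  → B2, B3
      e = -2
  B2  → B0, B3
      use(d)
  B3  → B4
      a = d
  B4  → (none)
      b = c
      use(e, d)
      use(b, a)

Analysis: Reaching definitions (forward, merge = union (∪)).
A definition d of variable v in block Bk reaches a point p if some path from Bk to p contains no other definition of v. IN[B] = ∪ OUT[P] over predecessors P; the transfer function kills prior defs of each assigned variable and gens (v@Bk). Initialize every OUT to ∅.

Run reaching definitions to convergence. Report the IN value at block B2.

Converged values:
  B0:   IN={d@B0, e@B1}   OUT={d@B0, e@B1}
  B1:   IN={d@B0, e@B1}   OUT={d@B0, e@B1}
  B2:   IN={d@B0, e@B1}   OUT={d@B0, e@B1}
  B3:   IN={d@B0, e@B1}   OUT={a@B3, d@B0, e@B1}
  B4:   IN={a@B3, d@B0, e@B1}   OUT={a@B3, b@B4, d@B0, e@B1}

Merge at B2: IN[B2] = OUT[B1] = {d@B0, e@B1}

Answer: {d@B0, e@B1}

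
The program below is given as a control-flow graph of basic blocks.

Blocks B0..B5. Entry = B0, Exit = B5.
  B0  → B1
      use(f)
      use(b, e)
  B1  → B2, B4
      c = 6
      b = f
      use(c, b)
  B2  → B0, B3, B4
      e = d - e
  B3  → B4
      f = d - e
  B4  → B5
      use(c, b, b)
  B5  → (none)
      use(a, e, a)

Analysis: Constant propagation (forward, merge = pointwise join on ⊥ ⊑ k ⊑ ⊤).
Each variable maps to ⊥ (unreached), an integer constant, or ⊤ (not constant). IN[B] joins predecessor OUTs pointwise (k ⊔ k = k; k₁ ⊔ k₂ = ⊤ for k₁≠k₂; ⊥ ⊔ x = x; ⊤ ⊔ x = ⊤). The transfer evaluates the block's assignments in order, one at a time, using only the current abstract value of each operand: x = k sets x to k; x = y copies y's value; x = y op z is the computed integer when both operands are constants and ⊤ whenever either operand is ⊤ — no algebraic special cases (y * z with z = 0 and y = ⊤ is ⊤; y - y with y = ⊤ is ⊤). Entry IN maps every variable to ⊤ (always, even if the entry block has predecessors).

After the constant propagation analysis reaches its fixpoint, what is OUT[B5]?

Answer: {a: ⊤, b: ⊤, c: 6, d: ⊤, e: ⊤, f: ⊤}

Derivation:
Converged values:
  B0:  IN=(all ⊤)  OUT=(all ⊤)
  B1:  IN=(all ⊤)  OUT={c:6; rest ⊤}
  B2:  IN={c:6; rest ⊤}  OUT={c:6; rest ⊤}
  B3:  IN={c:6; rest ⊤}  OUT={c:6; rest ⊤}
  B4:  IN={c:6; rest ⊤}  OUT={c:6; rest ⊤}
  B5:  IN={c:6; rest ⊤}  OUT={c:6; rest ⊤}

Merge at B5: IN[B5] = OUT[B4] = {a: ⊤, b: ⊤, c: 6, d: ⊤, e: ⊤, f: ⊤}
Applying B5's transfer function to that IN value gives OUT[B5] (row B5 above).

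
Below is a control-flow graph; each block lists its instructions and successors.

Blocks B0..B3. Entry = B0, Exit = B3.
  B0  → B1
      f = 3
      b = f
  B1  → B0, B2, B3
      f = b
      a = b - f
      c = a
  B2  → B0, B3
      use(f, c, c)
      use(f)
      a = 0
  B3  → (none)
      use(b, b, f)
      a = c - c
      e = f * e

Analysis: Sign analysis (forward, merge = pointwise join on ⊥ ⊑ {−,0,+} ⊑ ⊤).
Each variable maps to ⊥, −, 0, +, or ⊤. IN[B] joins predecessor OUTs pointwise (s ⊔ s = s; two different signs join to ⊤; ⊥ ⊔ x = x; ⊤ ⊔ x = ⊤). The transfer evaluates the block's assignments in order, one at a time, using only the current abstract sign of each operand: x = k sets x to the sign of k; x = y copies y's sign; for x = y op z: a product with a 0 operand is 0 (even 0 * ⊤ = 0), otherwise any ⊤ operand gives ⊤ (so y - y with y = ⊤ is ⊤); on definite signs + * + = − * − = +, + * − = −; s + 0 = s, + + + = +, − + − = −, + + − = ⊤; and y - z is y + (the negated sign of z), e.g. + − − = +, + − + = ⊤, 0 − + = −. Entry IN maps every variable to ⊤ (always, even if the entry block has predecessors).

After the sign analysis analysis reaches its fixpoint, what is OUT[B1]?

Per-block solution:
  B0: | IN=(all ⊤) | OUT={b:+, f:+; rest ⊤}
  B1: | IN={b:+, f:+; rest ⊤} | OUT={b:+, f:+; rest ⊤}
  B2: | IN={b:+, f:+; rest ⊤} | OUT={a:0, b:+, f:+; rest ⊤}
  B3: | IN={b:+, f:+; rest ⊤} | OUT={b:+, f:+; rest ⊤}

Merge at B1: IN[B1] = OUT[B0] = {a: ⊤, b: +, c: ⊤, d: ⊤, e: ⊤, f: +}
Applying B1's transfer function to that IN value gives OUT[B1] (row B1 above).

Answer: {a: ⊤, b: +, c: ⊤, d: ⊤, e: ⊤, f: +}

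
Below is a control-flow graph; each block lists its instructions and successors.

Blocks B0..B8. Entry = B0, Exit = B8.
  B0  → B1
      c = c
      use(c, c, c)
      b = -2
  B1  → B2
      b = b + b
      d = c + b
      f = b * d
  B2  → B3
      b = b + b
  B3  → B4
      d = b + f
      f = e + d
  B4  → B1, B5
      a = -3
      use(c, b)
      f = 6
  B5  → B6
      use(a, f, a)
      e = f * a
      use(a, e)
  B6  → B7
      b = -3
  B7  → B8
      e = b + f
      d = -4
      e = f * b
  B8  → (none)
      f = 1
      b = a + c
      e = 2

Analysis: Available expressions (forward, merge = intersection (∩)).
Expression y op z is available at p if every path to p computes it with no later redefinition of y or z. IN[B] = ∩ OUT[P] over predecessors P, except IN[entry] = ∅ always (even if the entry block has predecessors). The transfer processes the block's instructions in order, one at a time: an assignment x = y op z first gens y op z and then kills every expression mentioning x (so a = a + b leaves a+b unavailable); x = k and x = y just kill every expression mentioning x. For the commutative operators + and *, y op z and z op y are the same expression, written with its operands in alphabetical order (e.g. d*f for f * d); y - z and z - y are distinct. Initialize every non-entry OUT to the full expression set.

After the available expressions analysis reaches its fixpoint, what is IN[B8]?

Per-block solution:
  B0:   IN={}   OUT={}
  B1:   IN={}   OUT={b*d, b+c}
  B2:   IN={b*d, b+c}   OUT={}
  B3:   IN={}   OUT={d+e}
  B4:   IN={d+e}   OUT={d+e}
  B5:   IN={d+e}   OUT={a*f}
  B6:   IN={a*f}   OUT={a*f}
  B7:   IN={a*f}   OUT={a*f, b*f, b+f}
  B8:   IN={a*f, b*f, b+f}   OUT={a+c}

Merge at B8: IN[B8] = OUT[B7] = {a*f, b*f, b+f}

Answer: {a*f, b*f, b+f}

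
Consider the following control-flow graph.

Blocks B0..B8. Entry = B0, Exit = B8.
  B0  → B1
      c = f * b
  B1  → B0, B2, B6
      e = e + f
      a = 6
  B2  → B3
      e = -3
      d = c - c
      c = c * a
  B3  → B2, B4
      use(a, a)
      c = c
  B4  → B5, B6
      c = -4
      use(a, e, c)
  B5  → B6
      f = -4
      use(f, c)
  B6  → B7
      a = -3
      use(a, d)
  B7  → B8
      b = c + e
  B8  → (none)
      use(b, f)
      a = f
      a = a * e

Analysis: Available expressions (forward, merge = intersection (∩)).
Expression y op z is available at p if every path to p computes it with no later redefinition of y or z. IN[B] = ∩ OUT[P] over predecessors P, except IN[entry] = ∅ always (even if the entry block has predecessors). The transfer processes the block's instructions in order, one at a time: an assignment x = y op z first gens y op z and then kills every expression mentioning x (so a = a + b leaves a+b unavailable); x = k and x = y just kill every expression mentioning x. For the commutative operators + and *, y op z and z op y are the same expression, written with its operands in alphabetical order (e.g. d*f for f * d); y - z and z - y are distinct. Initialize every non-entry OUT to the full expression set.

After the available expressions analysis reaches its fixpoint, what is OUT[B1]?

Answer: {b*f}

Working:
Converged values:
  B0: | IN={} | OUT={b*f}
  B1: | IN={b*f} | OUT={b*f}
  B2: | IN={b*f} | OUT={b*f}
  B3: | IN={b*f} | OUT={b*f}
  B4: | IN={b*f} | OUT={b*f}
  B5: | IN={b*f} | OUT={}
  B6: | IN={} | OUT={}
  B7: | IN={} | OUT={c+e}
  B8: | IN={c+e} | OUT={c+e}

Merge at B1: IN[B1] = OUT[B0] = {b*f}
Applying B1's transfer function to that IN value gives OUT[B1] (row B1 above).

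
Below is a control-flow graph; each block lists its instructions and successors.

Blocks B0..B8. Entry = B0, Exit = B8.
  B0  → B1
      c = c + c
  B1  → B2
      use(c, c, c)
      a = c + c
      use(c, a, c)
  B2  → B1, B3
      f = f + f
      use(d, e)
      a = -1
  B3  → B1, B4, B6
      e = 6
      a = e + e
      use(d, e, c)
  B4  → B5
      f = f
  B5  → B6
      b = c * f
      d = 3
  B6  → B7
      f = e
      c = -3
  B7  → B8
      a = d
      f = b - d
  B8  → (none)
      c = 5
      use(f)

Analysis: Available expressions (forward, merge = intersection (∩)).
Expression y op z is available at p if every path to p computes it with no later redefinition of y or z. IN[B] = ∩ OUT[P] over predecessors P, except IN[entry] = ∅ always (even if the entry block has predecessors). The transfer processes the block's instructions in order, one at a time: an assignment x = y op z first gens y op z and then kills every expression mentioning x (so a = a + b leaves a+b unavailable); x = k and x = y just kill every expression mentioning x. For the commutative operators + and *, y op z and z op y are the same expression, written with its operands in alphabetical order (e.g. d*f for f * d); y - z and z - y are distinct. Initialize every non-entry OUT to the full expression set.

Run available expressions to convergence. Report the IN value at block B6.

Per-block solution:
  B0:   IN={}   OUT={}
  B1:   IN={}   OUT={c+c}
  B2:   IN={c+c}   OUT={c+c}
  B3:   IN={c+c}   OUT={c+c, e+e}
  B4:   IN={c+c, e+e}   OUT={c+c, e+e}
  B5:   IN={c+c, e+e}   OUT={c*f, c+c, e+e}
  B6:   IN={c+c, e+e}   OUT={e+e}
  B7:   IN={e+e}   OUT={b-d, e+e}
  B8:   IN={b-d, e+e}   OUT={b-d, e+e}

Merge at B6: IN[B6] = OUT[B3] ∩ OUT[B5] = {c+c, e+e}

Answer: {c+c, e+e}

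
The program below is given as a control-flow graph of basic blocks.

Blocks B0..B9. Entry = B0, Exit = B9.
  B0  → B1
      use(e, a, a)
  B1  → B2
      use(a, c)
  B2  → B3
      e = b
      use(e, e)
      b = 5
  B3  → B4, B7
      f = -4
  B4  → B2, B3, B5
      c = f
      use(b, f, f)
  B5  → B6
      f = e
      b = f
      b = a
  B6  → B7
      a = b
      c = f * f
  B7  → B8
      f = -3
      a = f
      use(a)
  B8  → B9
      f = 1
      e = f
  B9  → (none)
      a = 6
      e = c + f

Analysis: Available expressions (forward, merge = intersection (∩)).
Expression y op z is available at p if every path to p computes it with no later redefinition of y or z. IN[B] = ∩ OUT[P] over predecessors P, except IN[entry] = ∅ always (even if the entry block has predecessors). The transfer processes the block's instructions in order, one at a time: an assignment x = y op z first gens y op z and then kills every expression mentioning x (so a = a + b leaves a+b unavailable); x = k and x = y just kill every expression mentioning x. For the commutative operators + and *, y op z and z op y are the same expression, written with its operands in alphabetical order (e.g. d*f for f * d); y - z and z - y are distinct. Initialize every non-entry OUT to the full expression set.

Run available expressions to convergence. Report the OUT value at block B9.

Per-block solution:
  B0:  IN={}  OUT={}
  B1:  IN={}  OUT={}
  B2:  IN={}  OUT={}
  B3:  IN={}  OUT={}
  B4:  IN={}  OUT={}
  B5:  IN={}  OUT={}
  B6:  IN={}  OUT={f*f}
  B7:  IN={}  OUT={}
  B8:  IN={}  OUT={}
  B9:  IN={}  OUT={c+f}

Merge at B9: IN[B9] = OUT[B8] = {}
Applying B9's transfer function to that IN value gives OUT[B9] (row B9 above).

Answer: {c+f}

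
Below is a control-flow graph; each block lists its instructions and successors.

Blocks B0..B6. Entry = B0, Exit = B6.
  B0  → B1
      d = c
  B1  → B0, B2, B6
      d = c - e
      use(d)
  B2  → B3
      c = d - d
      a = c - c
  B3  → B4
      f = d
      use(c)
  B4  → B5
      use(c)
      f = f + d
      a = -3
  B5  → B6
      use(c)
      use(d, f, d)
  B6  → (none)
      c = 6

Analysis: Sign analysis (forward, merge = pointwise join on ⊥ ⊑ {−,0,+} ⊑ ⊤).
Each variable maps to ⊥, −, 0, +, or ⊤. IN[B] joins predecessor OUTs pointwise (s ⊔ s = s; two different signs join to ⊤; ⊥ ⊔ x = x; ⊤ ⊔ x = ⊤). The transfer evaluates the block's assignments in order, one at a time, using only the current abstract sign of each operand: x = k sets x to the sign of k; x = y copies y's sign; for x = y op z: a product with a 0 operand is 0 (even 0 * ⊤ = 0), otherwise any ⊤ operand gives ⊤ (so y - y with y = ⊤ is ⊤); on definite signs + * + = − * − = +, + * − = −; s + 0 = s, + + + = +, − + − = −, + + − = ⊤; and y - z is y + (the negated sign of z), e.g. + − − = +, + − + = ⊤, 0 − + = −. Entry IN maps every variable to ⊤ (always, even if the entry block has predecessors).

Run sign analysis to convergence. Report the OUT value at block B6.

Converged values:
  B0:   IN=(all ⊤)   OUT=(all ⊤)
  B1:   IN=(all ⊤)   OUT=(all ⊤)
  B2:   IN=(all ⊤)   OUT=(all ⊤)
  B3:   IN=(all ⊤)   OUT=(all ⊤)
  B4:   IN=(all ⊤)   OUT={a:-; rest ⊤}
  B5:   IN={a:-; rest ⊤}   OUT={a:-; rest ⊤}
  B6:   IN=(all ⊤)   OUT={c:+; rest ⊤}

Merge at B6: IN[B6] = OUT[B1] ⊔ OUT[B5] = {a: ⊤, b: ⊤, c: ⊤, d: ⊤, e: ⊤, f: ⊤}
Applying B6's transfer function to that IN value gives OUT[B6] (row B6 above).

Answer: {a: ⊤, b: ⊤, c: +, d: ⊤, e: ⊤, f: ⊤}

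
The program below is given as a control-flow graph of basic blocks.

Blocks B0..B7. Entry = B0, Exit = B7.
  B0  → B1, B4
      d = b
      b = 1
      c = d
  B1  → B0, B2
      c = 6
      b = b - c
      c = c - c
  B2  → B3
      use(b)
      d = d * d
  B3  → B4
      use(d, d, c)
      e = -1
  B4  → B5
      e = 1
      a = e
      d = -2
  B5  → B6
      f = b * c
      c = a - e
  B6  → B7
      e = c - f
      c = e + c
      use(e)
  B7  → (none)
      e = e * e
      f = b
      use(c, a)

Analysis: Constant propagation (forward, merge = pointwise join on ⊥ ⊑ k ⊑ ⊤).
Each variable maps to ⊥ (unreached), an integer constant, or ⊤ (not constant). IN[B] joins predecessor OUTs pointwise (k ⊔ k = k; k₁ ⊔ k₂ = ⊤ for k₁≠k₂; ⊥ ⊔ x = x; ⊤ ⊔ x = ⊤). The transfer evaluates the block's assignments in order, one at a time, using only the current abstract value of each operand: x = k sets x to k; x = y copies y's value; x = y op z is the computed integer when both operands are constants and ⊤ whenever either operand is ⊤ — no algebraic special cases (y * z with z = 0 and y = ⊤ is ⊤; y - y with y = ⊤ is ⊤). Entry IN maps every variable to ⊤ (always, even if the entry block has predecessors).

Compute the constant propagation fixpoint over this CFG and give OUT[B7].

Answer: {a: 1, b: ⊤, c: ⊤, d: -2, e: ⊤, f: ⊤}

Working:
Fixpoint table:
  B0: | IN=(all ⊤) | OUT={b:1; rest ⊤}
  B1: | IN={b:1; rest ⊤} | OUT={b:-5, c:0; rest ⊤}
  B2: | IN={b:-5, c:0; rest ⊤} | OUT={b:-5, c:0; rest ⊤}
  B3: | IN={b:-5, c:0; rest ⊤} | OUT={b:-5, c:0, e:-1; rest ⊤}
  B4: | IN=(all ⊤) | OUT={a:1, d:-2, e:1; rest ⊤}
  B5: | IN={a:1, d:-2, e:1; rest ⊤} | OUT={a:1, c:0, d:-2, e:1; rest ⊤}
  B6: | IN={a:1, c:0, d:-2, e:1; rest ⊤} | OUT={a:1, d:-2; rest ⊤}
  B7: | IN={a:1, d:-2; rest ⊤} | OUT={a:1, d:-2; rest ⊤}

Merge at B7: IN[B7] = OUT[B6] = {a: 1, b: ⊤, c: ⊤, d: -2, e: ⊤, f: ⊤}
Applying B7's transfer function to that IN value gives OUT[B7] (row B7 above).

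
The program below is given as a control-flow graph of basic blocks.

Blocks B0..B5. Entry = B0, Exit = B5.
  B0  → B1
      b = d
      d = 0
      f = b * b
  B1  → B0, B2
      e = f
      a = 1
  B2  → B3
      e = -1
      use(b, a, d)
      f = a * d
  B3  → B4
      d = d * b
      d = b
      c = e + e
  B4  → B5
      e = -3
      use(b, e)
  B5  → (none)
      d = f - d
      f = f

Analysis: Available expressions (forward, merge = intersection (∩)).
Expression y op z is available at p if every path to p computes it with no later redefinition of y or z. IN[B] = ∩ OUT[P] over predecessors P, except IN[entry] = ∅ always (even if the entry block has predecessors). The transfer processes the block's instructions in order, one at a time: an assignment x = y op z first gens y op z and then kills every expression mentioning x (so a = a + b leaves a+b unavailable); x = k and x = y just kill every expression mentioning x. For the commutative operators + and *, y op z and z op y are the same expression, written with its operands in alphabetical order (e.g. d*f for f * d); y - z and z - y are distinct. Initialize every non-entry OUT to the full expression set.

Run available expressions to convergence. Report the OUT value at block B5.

Converged values:
  B0:   IN={}   OUT={b*b}
  B1:   IN={b*b}   OUT={b*b}
  B2:   IN={b*b}   OUT={a*d, b*b}
  B3:   IN={a*d, b*b}   OUT={b*b, e+e}
  B4:   IN={b*b, e+e}   OUT={b*b}
  B5:   IN={b*b}   OUT={b*b}

Merge at B5: IN[B5] = OUT[B4] = {b*b}
Applying B5's transfer function to that IN value gives OUT[B5] (row B5 above).

Answer: {b*b}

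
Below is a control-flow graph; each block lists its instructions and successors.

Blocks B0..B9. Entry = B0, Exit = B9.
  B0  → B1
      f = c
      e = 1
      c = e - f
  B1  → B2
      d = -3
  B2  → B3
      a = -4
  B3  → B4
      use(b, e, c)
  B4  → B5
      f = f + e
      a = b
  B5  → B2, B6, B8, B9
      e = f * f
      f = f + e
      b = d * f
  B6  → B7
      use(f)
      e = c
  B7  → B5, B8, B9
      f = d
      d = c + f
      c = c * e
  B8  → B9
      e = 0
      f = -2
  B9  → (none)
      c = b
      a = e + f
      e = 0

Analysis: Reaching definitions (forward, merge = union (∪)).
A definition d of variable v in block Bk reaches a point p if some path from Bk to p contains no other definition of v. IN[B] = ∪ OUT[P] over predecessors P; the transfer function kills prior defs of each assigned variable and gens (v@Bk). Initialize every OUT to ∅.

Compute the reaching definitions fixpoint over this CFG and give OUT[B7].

Per-block solution:
  B0:  IN={}  OUT={c@B0, e@B0, f@B0}
  B1:  IN={c@B0, e@B0, f@B0}  OUT={c@B0, d@B1, e@B0, f@B0}
  B2:  IN={a@B4, b@B5, c@B0, c@B7, d@B1, d@B7, e@B0, e@B5, f@B0, f@B5}  OUT={a@B2, b@B5, c@B0, c@B7, d@B1, d@B7, e@B0, e@B5, f@B0, f@B5}
  B3:  IN={a@B2, b@B5, c@B0, c@B7, d@B1, d@B7, e@B0, e@B5, f@B0, f@B5}  OUT={a@B2, b@B5, c@B0, c@B7, d@B1, d@B7, e@B0, e@B5, f@B0, f@B5}
  B4:  IN={a@B2, b@B5, c@B0, c@B7, d@B1, d@B7, e@B0, e@B5, f@B0, f@B5}  OUT={a@B4, b@B5, c@B0, c@B7, d@B1, d@B7, e@B0, e@B5, f@B4}
  B5:  IN={a@B4, b@B5, c@B0, c@B7, d@B1, d@B7, e@B0, e@B5, e@B6, f@B4, f@B7}  OUT={a@B4, b@B5, c@B0, c@B7, d@B1, d@B7, e@B5, f@B5}
  B6:  IN={a@B4, b@B5, c@B0, c@B7, d@B1, d@B7, e@B5, f@B5}  OUT={a@B4, b@B5, c@B0, c@B7, d@B1, d@B7, e@B6, f@B5}
  B7:  IN={a@B4, b@B5, c@B0, c@B7, d@B1, d@B7, e@B6, f@B5}  OUT={a@B4, b@B5, c@B7, d@B7, e@B6, f@B7}
  B8:  IN={a@B4, b@B5, c@B0, c@B7, d@B1, d@B7, e@B5, e@B6, f@B5, f@B7}  OUT={a@B4, b@B5, c@B0, c@B7, d@B1, d@B7, e@B8, f@B8}
  B9:  IN={a@B4, b@B5, c@B0, c@B7, d@B1, d@B7, e@B5, e@B6, e@B8, f@B5, f@B7, f@B8}  OUT={a@B9, b@B5, c@B9, d@B1, d@B7, e@B9, f@B5, f@B7, f@B8}

Merge at B7: IN[B7] = OUT[B6] = {a@B4, b@B5, c@B0, c@B7, d@B1, d@B7, e@B6, f@B5}
Applying B7's transfer function to that IN value gives OUT[B7] (row B7 above).

Answer: {a@B4, b@B5, c@B7, d@B7, e@B6, f@B7}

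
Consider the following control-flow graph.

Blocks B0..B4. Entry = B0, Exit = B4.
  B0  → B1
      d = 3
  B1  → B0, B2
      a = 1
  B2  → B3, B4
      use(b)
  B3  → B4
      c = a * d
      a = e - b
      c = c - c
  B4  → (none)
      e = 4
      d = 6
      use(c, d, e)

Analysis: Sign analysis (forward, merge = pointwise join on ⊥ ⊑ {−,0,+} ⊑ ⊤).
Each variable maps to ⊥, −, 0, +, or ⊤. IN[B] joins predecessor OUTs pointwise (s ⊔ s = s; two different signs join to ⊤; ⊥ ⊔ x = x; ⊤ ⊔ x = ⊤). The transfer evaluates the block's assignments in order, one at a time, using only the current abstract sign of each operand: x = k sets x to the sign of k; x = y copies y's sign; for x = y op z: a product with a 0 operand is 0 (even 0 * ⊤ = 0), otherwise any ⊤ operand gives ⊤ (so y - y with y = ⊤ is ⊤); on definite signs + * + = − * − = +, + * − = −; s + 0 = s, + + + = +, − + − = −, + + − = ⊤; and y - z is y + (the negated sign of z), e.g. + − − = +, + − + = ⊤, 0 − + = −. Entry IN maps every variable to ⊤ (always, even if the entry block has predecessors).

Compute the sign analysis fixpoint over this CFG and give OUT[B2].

Answer: {a: +, b: ⊤, c: ⊤, d: +, e: ⊤, f: ⊤}

Working:
Converged values:
  B0: | IN=(all ⊤) | OUT={d:+; rest ⊤}
  B1: | IN={d:+; rest ⊤} | OUT={a:+, d:+; rest ⊤}
  B2: | IN={a:+, d:+; rest ⊤} | OUT={a:+, d:+; rest ⊤}
  B3: | IN={a:+, d:+; rest ⊤} | OUT={d:+; rest ⊤}
  B4: | IN={d:+; rest ⊤} | OUT={d:+, e:+; rest ⊤}

Merge at B2: IN[B2] = OUT[B1] = {a: +, b: ⊤, c: ⊤, d: +, e: ⊤, f: ⊤}
Applying B2's transfer function to that IN value gives OUT[B2] (row B2 above).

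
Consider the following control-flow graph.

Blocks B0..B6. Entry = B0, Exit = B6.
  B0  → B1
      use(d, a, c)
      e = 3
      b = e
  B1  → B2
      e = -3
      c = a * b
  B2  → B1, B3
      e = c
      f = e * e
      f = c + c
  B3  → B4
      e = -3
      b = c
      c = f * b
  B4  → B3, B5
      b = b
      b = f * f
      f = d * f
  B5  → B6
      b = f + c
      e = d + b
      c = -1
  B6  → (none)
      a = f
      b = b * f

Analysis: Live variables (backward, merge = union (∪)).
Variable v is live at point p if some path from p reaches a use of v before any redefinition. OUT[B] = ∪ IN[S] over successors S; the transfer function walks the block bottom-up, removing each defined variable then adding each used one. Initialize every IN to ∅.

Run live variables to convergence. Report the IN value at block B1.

Converged values:
  B0:   IN={a, c, d}   OUT={a, b, d}
  B1:   IN={a, b, d}   OUT={a, b, c, d}
  B2:   IN={a, b, c, d}   OUT={a, b, c, d, f}
  B3:   IN={c, d, f}   OUT={b, c, d, f}
  B4:   IN={b, c, d, f}   OUT={c, d, f}
  B5:   IN={c, d, f}   OUT={b, f}
  B6:   IN={b, f}   OUT={}

Merge at B1: OUT[B1] = IN[B2] = {a, b, c, d}
Applying B1's transfer function to that OUT value gives IN[B1] (row B1 above).

Answer: {a, b, d}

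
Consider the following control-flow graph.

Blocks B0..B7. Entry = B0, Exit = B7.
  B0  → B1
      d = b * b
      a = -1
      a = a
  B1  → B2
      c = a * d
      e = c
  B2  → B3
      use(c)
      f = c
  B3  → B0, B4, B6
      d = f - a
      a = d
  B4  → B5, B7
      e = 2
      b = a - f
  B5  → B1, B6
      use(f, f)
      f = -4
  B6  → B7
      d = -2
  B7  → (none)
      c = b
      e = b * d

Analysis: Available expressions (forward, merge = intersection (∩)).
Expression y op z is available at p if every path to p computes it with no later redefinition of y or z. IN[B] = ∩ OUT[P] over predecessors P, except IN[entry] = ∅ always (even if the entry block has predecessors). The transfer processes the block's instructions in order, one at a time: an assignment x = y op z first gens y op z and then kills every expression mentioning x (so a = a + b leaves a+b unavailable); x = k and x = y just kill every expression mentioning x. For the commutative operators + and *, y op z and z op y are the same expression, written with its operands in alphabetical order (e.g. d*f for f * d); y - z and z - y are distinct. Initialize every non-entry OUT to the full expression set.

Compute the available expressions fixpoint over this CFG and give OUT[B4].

Converged values:
  B0:   IN={}   OUT={b*b}
  B1:   IN={}   OUT={a*d}
  B2:   IN={a*d}   OUT={a*d}
  B3:   IN={a*d}   OUT={}
  B4:   IN={}   OUT={a-f}
  B5:   IN={a-f}   OUT={}
  B6:   IN={}   OUT={}
  B7:   IN={}   OUT={b*d}

Merge at B4: IN[B4] = OUT[B3] = {}
Applying B4's transfer function to that IN value gives OUT[B4] (row B4 above).

Answer: {a-f}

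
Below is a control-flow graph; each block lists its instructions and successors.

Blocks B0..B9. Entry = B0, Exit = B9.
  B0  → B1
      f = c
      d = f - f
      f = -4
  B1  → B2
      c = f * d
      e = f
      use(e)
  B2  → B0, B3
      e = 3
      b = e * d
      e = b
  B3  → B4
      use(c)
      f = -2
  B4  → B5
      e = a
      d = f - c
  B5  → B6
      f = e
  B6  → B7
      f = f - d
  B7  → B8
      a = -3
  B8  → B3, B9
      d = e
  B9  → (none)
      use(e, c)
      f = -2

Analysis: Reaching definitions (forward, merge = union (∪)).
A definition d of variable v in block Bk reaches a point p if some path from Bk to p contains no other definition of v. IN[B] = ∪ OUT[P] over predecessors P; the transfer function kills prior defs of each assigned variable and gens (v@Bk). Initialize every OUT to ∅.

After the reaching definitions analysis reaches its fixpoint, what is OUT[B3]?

Answer: {a@B7, b@B2, c@B1, d@B0, d@B8, e@B2, e@B4, f@B3}

Working:
Converged values:
  B0:  IN={b@B2, c@B1, d@B0, e@B2, f@B0}  OUT={b@B2, c@B1, d@B0, e@B2, f@B0}
  B1:  IN={b@B2, c@B1, d@B0, e@B2, f@B0}  OUT={b@B2, c@B1, d@B0, e@B1, f@B0}
  B2:  IN={b@B2, c@B1, d@B0, e@B1, f@B0}  OUT={b@B2, c@B1, d@B0, e@B2, f@B0}
  B3:  IN={a@B7, b@B2, c@B1, d@B0, d@B8, e@B2, e@B4, f@B0, f@B6}  OUT={a@B7, b@B2, c@B1, d@B0, d@B8, e@B2, e@B4, f@B3}
  B4:  IN={a@B7, b@B2, c@B1, d@B0, d@B8, e@B2, e@B4, f@B3}  OUT={a@B7, b@B2, c@B1, d@B4, e@B4, f@B3}
  B5:  IN={a@B7, b@B2, c@B1, d@B4, e@B4, f@B3}  OUT={a@B7, b@B2, c@B1, d@B4, e@B4, f@B5}
  B6:  IN={a@B7, b@B2, c@B1, d@B4, e@B4, f@B5}  OUT={a@B7, b@B2, c@B1, d@B4, e@B4, f@B6}
  B7:  IN={a@B7, b@B2, c@B1, d@B4, e@B4, f@B6}  OUT={a@B7, b@B2, c@B1, d@B4, e@B4, f@B6}
  B8:  IN={a@B7, b@B2, c@B1, d@B4, e@B4, f@B6}  OUT={a@B7, b@B2, c@B1, d@B8, e@B4, f@B6}
  B9:  IN={a@B7, b@B2, c@B1, d@B8, e@B4, f@B6}  OUT={a@B7, b@B2, c@B1, d@B8, e@B4, f@B9}

Merge at B3: IN[B3] = OUT[B2] ⊔ OUT[B8] = {a@B7, b@B2, c@B1, d@B0, d@B8, e@B2, e@B4, f@B0, f@B6}
Applying B3's transfer function to that IN value gives OUT[B3] (row B3 above).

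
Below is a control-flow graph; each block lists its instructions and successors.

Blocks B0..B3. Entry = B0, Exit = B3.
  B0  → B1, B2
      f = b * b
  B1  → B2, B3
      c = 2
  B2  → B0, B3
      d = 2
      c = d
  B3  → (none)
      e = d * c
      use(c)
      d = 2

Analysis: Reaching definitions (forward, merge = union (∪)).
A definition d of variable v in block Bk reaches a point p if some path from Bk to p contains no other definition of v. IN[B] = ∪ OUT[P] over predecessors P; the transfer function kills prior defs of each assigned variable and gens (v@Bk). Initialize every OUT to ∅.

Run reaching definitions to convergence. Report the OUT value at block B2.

Answer: {c@B2, d@B2, f@B0}

Derivation:
Per-block solution:
  B0:   IN={c@B2, d@B2, f@B0}   OUT={c@B2, d@B2, f@B0}
  B1:   IN={c@B2, d@B2, f@B0}   OUT={c@B1, d@B2, f@B0}
  B2:   IN={c@B1, c@B2, d@B2, f@B0}   OUT={c@B2, d@B2, f@B0}
  B3:   IN={c@B1, c@B2, d@B2, f@B0}   OUT={c@B1, c@B2, d@B3, e@B3, f@B0}

Merge at B2: IN[B2] = OUT[B0] ⊔ OUT[B1] = {c@B1, c@B2, d@B2, f@B0}
Applying B2's transfer function to that IN value gives OUT[B2] (row B2 above).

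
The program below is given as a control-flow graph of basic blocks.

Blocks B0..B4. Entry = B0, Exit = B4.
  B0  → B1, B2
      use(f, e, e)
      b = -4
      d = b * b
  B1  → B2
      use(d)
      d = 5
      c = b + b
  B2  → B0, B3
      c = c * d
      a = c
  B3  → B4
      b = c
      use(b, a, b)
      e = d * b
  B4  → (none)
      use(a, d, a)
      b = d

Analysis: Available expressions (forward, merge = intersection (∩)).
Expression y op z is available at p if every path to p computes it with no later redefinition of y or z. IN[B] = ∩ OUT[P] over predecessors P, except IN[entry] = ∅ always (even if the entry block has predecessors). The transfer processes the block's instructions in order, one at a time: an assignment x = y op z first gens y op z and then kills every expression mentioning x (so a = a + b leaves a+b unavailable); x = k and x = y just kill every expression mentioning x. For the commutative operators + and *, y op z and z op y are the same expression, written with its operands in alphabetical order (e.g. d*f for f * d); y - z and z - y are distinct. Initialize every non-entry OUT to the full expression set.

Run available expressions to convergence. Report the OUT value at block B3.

Converged values:
  B0:   IN={}   OUT={b*b}
  B1:   IN={b*b}   OUT={b*b, b+b}
  B2:   IN={b*b}   OUT={b*b}
  B3:   IN={b*b}   OUT={b*d}
  B4:   IN={b*d}   OUT={}

Merge at B3: IN[B3] = OUT[B2] = {b*b}
Applying B3's transfer function to that IN value gives OUT[B3] (row B3 above).

Answer: {b*d}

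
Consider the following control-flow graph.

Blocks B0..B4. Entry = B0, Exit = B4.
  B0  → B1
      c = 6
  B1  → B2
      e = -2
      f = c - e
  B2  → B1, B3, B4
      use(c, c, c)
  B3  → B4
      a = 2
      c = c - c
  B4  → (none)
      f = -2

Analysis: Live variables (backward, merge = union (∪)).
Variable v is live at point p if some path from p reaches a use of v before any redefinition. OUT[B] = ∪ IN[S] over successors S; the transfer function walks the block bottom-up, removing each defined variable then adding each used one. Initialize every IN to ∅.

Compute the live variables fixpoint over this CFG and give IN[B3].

Per-block solution:
  B0:  IN={}  OUT={c}
  B1:  IN={c}  OUT={c}
  B2:  IN={c}  OUT={c}
  B3:  IN={c}  OUT={}
  B4:  IN={}  OUT={}

Merge at B3: OUT[B3] = IN[B4] = {}
Applying B3's transfer function to that OUT value gives IN[B3] (row B3 above).

Answer: {c}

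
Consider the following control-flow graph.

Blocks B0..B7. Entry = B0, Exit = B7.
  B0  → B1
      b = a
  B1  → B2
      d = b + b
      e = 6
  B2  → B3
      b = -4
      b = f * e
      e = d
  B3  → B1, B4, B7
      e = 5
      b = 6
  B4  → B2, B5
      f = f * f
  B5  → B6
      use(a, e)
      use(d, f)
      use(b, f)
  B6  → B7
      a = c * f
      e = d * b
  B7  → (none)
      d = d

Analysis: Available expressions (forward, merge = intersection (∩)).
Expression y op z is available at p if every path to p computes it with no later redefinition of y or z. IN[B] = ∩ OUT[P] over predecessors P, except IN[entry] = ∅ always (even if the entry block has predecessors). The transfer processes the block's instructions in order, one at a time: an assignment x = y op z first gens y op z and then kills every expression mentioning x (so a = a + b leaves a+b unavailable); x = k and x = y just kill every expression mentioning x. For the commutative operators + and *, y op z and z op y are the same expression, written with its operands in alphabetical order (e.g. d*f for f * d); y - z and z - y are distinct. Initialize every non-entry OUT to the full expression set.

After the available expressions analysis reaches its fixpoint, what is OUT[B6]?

Answer: {b*d, c*f}

Working:
Converged values:
  B0:  IN={}  OUT={}
  B1:  IN={}  OUT={b+b}
  B2:  IN={}  OUT={}
  B3:  IN={}  OUT={}
  B4:  IN={}  OUT={}
  B5:  IN={}  OUT={}
  B6:  IN={}  OUT={b*d, c*f}
  B7:  IN={}  OUT={}

Merge at B6: IN[B6] = OUT[B5] = {}
Applying B6's transfer function to that IN value gives OUT[B6] (row B6 above).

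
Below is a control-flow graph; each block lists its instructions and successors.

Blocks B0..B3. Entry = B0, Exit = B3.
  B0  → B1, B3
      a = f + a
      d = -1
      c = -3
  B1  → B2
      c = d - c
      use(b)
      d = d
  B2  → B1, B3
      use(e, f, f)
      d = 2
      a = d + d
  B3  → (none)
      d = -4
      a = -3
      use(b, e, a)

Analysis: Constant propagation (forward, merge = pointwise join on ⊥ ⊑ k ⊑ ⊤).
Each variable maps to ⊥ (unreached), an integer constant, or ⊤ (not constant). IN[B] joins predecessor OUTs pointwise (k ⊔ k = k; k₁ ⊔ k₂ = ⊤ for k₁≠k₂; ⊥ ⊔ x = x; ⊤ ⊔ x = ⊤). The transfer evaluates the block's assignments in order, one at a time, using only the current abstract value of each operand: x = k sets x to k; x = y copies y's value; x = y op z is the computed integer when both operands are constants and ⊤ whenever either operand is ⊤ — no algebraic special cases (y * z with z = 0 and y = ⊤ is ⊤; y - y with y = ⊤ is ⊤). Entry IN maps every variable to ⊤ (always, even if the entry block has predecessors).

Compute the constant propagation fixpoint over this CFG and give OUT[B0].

Answer: {a: ⊤, b: ⊤, c: -3, d: -1, e: ⊤, f: ⊤}

Working:
Converged values:
  B0: | IN=(all ⊤) | OUT={c:-3, d:-1; rest ⊤}
  B1: | IN=(all ⊤) | OUT=(all ⊤)
  B2: | IN=(all ⊤) | OUT={a:4, d:2; rest ⊤}
  B3: | IN=(all ⊤) | OUT={a:-3, d:-4; rest ⊤}

B0 is the boundary node: IN[B0] = {a: ⊤, b: ⊤, c: ⊤, d: ⊤, e: ⊤, f: ⊤}
Applying B0's transfer function to that IN value gives OUT[B0] (row B0 above).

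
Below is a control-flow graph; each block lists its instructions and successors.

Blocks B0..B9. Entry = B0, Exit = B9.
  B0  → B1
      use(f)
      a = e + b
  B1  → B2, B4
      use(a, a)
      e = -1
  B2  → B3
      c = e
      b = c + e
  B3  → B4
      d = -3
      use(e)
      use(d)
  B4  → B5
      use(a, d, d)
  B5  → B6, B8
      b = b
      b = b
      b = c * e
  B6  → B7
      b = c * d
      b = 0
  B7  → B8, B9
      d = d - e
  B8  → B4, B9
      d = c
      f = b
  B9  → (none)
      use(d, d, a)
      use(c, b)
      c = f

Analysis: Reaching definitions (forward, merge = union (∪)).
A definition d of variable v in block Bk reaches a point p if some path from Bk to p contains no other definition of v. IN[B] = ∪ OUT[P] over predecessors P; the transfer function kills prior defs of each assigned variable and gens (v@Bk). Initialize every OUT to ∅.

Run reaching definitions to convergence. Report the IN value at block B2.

Answer: {a@B0, e@B1}

Derivation:
Per-block solution:
  B0:   IN={}   OUT={a@B0}
  B1:   IN={a@B0}   OUT={a@B0, e@B1}
  B2:   IN={a@B0, e@B1}   OUT={a@B0, b@B2, c@B2, e@B1}
  B3:   IN={a@B0, b@B2, c@B2, e@B1}   OUT={a@B0, b@B2, c@B2, d@B3, e@B1}
  B4:   IN={a@B0, b@B2, b@B5, b@B6, c@B2, d@B3, d@B8, e@B1, f@B8}   OUT={a@B0, b@B2, b@B5, b@B6, c@B2, d@B3, d@B8, e@B1, f@B8}
  B5:   IN={a@B0, b@B2, b@B5, b@B6, c@B2, d@B3, d@B8, e@B1, f@B8}   OUT={a@B0, b@B5, c@B2, d@B3, d@B8, e@B1, f@B8}
  B6:   IN={a@B0, b@B5, c@B2, d@B3, d@B8, e@B1, f@B8}   OUT={a@B0, b@B6, c@B2, d@B3, d@B8, e@B1, f@B8}
  B7:   IN={a@B0, b@B6, c@B2, d@B3, d@B8, e@B1, f@B8}   OUT={a@B0, b@B6, c@B2, d@B7, e@B1, f@B8}
  B8:   IN={a@B0, b@B5, b@B6, c@B2, d@B3, d@B7, d@B8, e@B1, f@B8}   OUT={a@B0, b@B5, b@B6, c@B2, d@B8, e@B1, f@B8}
  B9:   IN={a@B0, b@B5, b@B6, c@B2, d@B7, d@B8, e@B1, f@B8}   OUT={a@B0, b@B5, b@B6, c@B9, d@B7, d@B8, e@B1, f@B8}

Merge at B2: IN[B2] = OUT[B1] = {a@B0, e@B1}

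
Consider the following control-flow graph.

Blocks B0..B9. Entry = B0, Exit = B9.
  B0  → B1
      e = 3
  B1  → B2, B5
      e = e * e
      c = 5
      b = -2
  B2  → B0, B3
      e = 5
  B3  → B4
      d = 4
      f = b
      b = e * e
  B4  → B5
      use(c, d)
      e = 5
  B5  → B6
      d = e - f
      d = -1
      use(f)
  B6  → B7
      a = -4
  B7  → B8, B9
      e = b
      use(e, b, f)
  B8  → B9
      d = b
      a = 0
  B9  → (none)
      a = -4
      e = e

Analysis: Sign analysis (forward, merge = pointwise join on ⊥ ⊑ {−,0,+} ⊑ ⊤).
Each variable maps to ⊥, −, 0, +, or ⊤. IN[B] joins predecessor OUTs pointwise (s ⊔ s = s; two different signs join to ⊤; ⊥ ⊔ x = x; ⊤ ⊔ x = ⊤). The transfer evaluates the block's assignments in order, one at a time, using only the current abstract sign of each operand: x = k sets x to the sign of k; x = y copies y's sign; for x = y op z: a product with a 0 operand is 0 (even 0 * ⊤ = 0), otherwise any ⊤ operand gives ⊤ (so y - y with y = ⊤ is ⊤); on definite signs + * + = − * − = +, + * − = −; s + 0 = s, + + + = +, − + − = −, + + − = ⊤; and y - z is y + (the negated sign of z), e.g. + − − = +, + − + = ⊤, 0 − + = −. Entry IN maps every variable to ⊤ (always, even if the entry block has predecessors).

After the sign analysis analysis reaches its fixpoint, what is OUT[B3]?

Answer: {a: ⊤, b: +, c: +, d: +, e: +, f: -}

Trace:
Per-block solution:
  B0:   IN=(all ⊤)   OUT={e:+; rest ⊤}
  B1:   IN={e:+; rest ⊤}   OUT={b:-, c:+, e:+; rest ⊤}
  B2:   IN={b:-, c:+, e:+; rest ⊤}   OUT={b:-, c:+, e:+; rest ⊤}
  B3:   IN={b:-, c:+, e:+; rest ⊤}   OUT={b:+, c:+, d:+, e:+, f:-; rest ⊤}
  B4:   IN={b:+, c:+, d:+, e:+, f:-; rest ⊤}   OUT={b:+, c:+, d:+, e:+, f:-; rest ⊤}
  B5:   IN={c:+, e:+; rest ⊤}   OUT={c:+, d:-, e:+; rest ⊤}
  B6:   IN={c:+, d:-, e:+; rest ⊤}   OUT={a:-, c:+, d:-, e:+; rest ⊤}
  B7:   IN={a:-, c:+, d:-, e:+; rest ⊤}   OUT={a:-, c:+, d:-; rest ⊤}
  B8:   IN={a:-, c:+, d:-; rest ⊤}   OUT={a:0, c:+; rest ⊤}
  B9:   IN={c:+; rest ⊤}   OUT={a:-, c:+; rest ⊤}

Merge at B3: IN[B3] = OUT[B2] = {a: ⊤, b: -, c: +, d: ⊤, e: +, f: ⊤}
Applying B3's transfer function to that IN value gives OUT[B3] (row B3 above).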